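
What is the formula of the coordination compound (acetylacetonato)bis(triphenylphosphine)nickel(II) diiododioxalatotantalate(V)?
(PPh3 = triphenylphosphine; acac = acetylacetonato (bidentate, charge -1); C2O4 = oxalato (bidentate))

Cation [Ni…]: ligand charges -1, Ni(II) ⇒ ion charge 1+.
Anion [Ta…]: ligand charges -6, Ta(V) ⇒ ion charge 1−.

[Ni(acac)(PPh3)2][Ta(C2O4)2I2]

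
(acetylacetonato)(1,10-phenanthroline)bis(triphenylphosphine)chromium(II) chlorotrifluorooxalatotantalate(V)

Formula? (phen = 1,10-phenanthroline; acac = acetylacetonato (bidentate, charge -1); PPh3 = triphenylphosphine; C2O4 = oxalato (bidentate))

Cation [Cr…]: ligand charges -1, Cr(II) ⇒ ion charge 1+.
Anion [Ta…]: ligand charges -6, Ta(V) ⇒ ion charge 1−.
One 1+ cation balances one 1− anion.

[Cr(acac)(phen)(PPh3)2][Ta(C2O4)ClF3]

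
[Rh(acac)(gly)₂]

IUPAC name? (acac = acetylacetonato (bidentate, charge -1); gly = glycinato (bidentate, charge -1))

(acetylacetonato)bis(glycinato)rhodium(III)

There is no counter-ion, so the complex is neutral overall.
Ligand charges: 1×acetylacetonato (-1 each), 2×glycinato (-1 each); total -3. So Rh + (-3) = 0, giving Rh = +3.
Ligands are named alphabetically: acetylacetonato before glycinato.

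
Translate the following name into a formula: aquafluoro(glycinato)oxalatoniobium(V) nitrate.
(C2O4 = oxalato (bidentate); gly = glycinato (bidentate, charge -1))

[Nb(C2O4)F(gly)(H2O)]NO3

Ligands: 1 fluoro (F, -1), 1 oxalato (C2O4, -2), 1 aqua (H2O, neutral), 1 glycinato (gly, -1). Ligand charge sum = -4.
Charge balance with nitrate (-1) requires 1 complex ion per 1 nitrate.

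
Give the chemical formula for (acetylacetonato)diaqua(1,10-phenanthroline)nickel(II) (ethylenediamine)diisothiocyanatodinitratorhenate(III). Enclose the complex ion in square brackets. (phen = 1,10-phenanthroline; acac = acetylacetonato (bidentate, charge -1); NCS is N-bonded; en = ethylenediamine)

[Ni(acac)(H2O)2(phen)][Re(en)(NCS)2(NO3)2]

Cation [Ni…]: ligand charges -1, Ni(II) ⇒ ion charge 1+.
Anion [Re…]: ligand charges -4, Re(III) ⇒ ion charge 1−.
One 1+ cation balances one 1− anion.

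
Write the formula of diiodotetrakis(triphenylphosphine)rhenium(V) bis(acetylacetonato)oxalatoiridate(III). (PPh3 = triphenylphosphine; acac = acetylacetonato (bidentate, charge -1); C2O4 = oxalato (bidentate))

Cation [Re…]: ligand charges -2, Re(V) ⇒ ion charge 3+.
Anion [Ir…]: ligand charges -4, Ir(III) ⇒ ion charge 1−.

[ReI2(PPh3)4][Ir(acac)2(C2O4)]3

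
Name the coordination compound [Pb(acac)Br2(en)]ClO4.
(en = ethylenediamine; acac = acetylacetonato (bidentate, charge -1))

The 1 perchlorate counter-ion carries a total charge of -1, so each complex ion is 1+.
Ligand charges: 1×ethylenediamine (neutral), 1×acetylacetonato (-1 each), 2×bromo (-1 each); total -3. So Pb + (-3) = 1+, giving Pb = +4.
Ligands are named alphabetically: acetylacetonato before bromo before ethylenediamine.

(acetylacetonato)dibromo(ethylenediamine)lead(IV) perchlorate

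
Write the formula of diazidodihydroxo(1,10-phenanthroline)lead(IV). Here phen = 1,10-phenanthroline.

[Pb(N3)2(OH)2(phen)]

Ligands: 1 1,10-phenanthroline (phen, neutral), 2 azido (N3, -1), 2 hydroxo (OH, -1). Ligand charge sum = -4.
With Pb in oxidation state +4, the complex ion is [Pb...].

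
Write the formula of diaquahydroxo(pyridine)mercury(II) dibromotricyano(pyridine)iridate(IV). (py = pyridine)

Cation [Hg…]: ligand charges -1, Hg(II) ⇒ ion charge 1+.
Anion [Ir…]: ligand charges -5, Ir(IV) ⇒ ion charge 1−.
One 1+ cation balances one 1− anion.

[Hg(H2O)2(OH)(py)][IrBr2(CN)3(py)]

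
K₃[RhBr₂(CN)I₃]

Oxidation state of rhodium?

+3

3 potassium outside the brackets (+1 each) → the complex ion is 3−.
Ligand charges: 3×I = -3; 1×CN = -1; 2×Br = -2; sum -6.
Rh + (-6) = 3− ⇒ Rh is +3.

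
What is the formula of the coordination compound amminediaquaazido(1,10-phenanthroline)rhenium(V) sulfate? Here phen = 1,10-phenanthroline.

Ligands: 1 azido (N3, -1), 2 aqua (H2O, neutral), 1 1,10-phenanthroline (phen, neutral), 1 ammine (NH3, neutral). Ligand charge sum = -1.
With Re in oxidation state +5, the complex ion is [Re...]^4+.
Charge balance with sulfate (-2) requires 1 complex ion per 2 sulfate.

[Re(H2O)2(N3)(NH3)(phen)](SO4)2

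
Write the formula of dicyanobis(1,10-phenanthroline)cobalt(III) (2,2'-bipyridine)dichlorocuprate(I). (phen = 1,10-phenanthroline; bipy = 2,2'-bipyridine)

[Co(CN)2(phen)2][Cu(bipy)Cl2]

Cation [Co…]: ligand charges -2, Co(III) ⇒ ion charge 1+.
Anion [Cu…]: ligand charges -2, Cu(I) ⇒ ion charge 1−.
One 1+ cation balances one 1− anion.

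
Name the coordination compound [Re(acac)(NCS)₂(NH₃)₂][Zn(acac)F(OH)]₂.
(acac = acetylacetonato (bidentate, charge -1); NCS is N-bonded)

(acetylacetonato)diamminediisothiocyanatorhenium(V) (acetylacetonato)fluorohydroxozincate(II)

Zinc is always +2 in its complexes; the anion's ligand charges sum to -3, so the complex anion is 1−.
With 2 anions per cation, the cation must be 2×1 = 2+.
Cation: ligand charges sum to -3; for the ion to be 2+, Re = +5.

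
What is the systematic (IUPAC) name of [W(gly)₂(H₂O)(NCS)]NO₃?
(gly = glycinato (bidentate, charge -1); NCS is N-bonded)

The 1 nitrate counter-ion carries a total charge of -1, so each complex ion is 1+.
Ligand charges: 1×aqua (neutral), 2×glycinato (-1 each), 1×isothiocyanato (-1 each); total -3. So W + (-3) = 1+, giving W = +4.
Ligands are named alphabetically: aqua before glycinato before isothiocyanato.

aquabis(glycinato)isothiocyanatotungsten(IV) nitrate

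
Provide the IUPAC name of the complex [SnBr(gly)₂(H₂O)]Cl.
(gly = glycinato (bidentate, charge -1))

The 1 chloride counter-ion carries a total charge of -1, so each complex ion is 1+.
Ligand charges: 1×aqua (neutral), 1×bromo (-1 each), 2×glycinato (-1 each); total -3. So Sn + (-3) = 1+, giving Sn = +4.
Ligands are named alphabetically: aqua before bromo before glycinato.

aquabromobis(glycinato)tin(IV) chloride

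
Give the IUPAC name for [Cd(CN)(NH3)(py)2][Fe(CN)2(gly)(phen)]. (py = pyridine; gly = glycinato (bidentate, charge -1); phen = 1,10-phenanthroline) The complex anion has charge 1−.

Both ions are complex: the cation is named first with the plain metal name, the anion second with the -ate form; each ion's ligands are alphabetised independently.
The complex anion is given as 1−; its ligand charges sum to -3, so Fe = +2.
A 1:1 salt means the cation carries the equal and opposite charge, 1+.
Cation: ligand charges sum to -1; for the ion to be 1+, Cd = +2.

amminecyanobis(pyridine)cadmium(II) dicyano(glycinato)(1,10-phenanthroline)ferrate(II)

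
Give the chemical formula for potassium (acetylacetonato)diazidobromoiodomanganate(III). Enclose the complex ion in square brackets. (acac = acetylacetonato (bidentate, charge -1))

K2[Mn(acac)BrI(N3)2]

Ligands: 2 azido (N3, -1), 1 bromo (Br, -1), 1 acetylacetonato (acac, -1), 1 iodo (I, -1). Ligand charge sum = -5.
With Mn in oxidation state +3, the complex ion is [Mn...]^2−.
Charge balance with potassium (+1) requires 1 complex ion per 2 potassium.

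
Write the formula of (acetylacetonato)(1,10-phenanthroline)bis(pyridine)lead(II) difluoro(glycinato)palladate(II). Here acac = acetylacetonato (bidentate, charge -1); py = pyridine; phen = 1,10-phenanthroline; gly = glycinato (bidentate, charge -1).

Cation [Pb…]: ligand charges -1, Pb(II) ⇒ ion charge 1+.
Anion [Pd…]: ligand charges -3, Pd(II) ⇒ ion charge 1−.

[Pb(acac)(phen)(py)2][PdF2(gly)]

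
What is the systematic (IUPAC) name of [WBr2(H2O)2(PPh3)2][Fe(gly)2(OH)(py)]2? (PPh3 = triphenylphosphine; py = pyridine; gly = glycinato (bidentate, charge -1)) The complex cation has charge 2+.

diaquadibromobis(triphenylphosphine)tungsten(IV) bis(glycinato)hydroxo(pyridine)ferrate(II)

Both ions are complex: the cation is named first with the plain metal name, the anion second with the -ate form; each ion's ligands are alphabetised independently.
The complex cation is given as 2+; its ligand charges sum to -2, so W = +4.
With 2 anions per cation, each anion must be 2/2 = 1−.
Anion: ligand charges sum to -3; for the ion to be 1−, Fe = +2.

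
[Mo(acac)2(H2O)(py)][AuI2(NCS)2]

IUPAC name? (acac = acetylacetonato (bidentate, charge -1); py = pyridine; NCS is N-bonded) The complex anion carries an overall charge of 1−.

bis(acetylacetonato)aqua(pyridine)molybdenum(III) diiododiisothiocyanatoaurate(III)

The complex anion is given as 1−; its ligand charges sum to -4, so Au = +3.
A 1:1 salt means the cation carries the equal and opposite charge, 1+.
Cation: ligand charges sum to -2; for the ion to be 1+, Mo = +3.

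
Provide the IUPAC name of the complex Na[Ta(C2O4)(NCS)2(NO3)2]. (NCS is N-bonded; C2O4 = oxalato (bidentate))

The 1 sodium counter-ion carries a total charge of +1, so each complex ion is 1−.
Ligand charges: 2×isothiocyanato (-1 each), 1×oxalato (-2 each), 2×nitrato (-1 each); total -6. So Ta + (-6) = 1−, giving Ta = +5.
The complex ion is anionic, so tantalum takes the -ate form tantalate(V).

sodium diisothiocyanatodinitratooxalatotantalate(V)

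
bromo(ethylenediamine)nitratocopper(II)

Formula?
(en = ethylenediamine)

Ligands: 1 nitrato (NO3, -1), 1 bromo (Br, -1), 1 ethylenediamine (en, neutral). Ligand charge sum = -2.
With Cu in oxidation state +2, the complex ion is [Cu...].

[CuBr(en)(NO3)]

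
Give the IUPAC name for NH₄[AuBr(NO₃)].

The 1 ammonium counter-ion carries a total charge of +1, so each complex ion is 1−.
Ligand charges: 1×bromo (-1 each), 1×nitrato (-1 each); total -2. So Au + (-2) = 1−, giving Au = +1.
The complex ion is anionic, so gold takes the -ate form aurate(I).

ammonium bromonitratoaurate(I)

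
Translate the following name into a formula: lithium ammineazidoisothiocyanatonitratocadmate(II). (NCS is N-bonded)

Li[Cd(N3)(NCS)(NH3)(NO3)]

Ligands: 1 azido (N3, -1), 1 isothiocyanato (NCS, -1), 1 nitrato (NO3, -1), 1 ammine (NH3, neutral). Ligand charge sum = -3.
Charge balance with lithium (+1) requires 1 complex ion per 1 lithium.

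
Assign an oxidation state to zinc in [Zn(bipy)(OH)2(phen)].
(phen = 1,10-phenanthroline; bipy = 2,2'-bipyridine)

+2

No counter-ion: the bracketed complex is neutral.
Ligand charges: 1×phen neutral; 2×OH = -2; 1×bipy neutral; sum -2.
Zn + (-2) = 0 ⇒ Zn is +2.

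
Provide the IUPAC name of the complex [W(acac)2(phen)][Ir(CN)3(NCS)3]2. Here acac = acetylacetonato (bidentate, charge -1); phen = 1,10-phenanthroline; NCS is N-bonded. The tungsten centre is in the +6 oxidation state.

W is given as +6; the cation's ligand charges sum to -2, so the complex cation is 4+.
With 2 anions per cation, each anion must be 4/2 = 2−.
Anion: ligand charges sum to -6; for the ion to be 2−, Ir = +4.

bis(acetylacetonato)(1,10-phenanthroline)tungsten(VI) tricyanotriisothiocyanatoiridate(IV)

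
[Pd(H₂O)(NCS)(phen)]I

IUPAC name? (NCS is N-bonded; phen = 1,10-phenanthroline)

The 1 iodide counter-ion carries a total charge of -1, so each complex ion is 1+.
Ligand charges: 1×isothiocyanato (-1 each), 1×1,10-phenanthroline (neutral), 1×aqua (neutral); total -1. So Pd + (-1) = 1+, giving Pd = +2.
Ligands are named alphabetically: aqua before isothiocyanato before phenanthroline.

aquaisothiocyanato(1,10-phenanthroline)palladium(II) iodide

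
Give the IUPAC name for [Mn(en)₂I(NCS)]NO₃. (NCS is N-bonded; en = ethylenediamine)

The 1 nitrate counter-ion carries a total charge of -1, so each complex ion is 1+.
Ligand charges: 1×isothiocyanato (-1 each), 2×ethylenediamine (neutral), 1×iodo (-1 each); total -2. So Mn + (-2) = 1+, giving Mn = +3.
Ligands are named alphabetically: ethylenediamine before iodo before isothiocyanato.

bis(ethylenediamine)iodoisothiocyanatomanganese(III) nitrate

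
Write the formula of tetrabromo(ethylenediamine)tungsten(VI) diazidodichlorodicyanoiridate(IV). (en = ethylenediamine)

Cation [W…]: ligand charges -4, W(VI) ⇒ ion charge 2+.
Anion [Ir…]: ligand charges -6, Ir(IV) ⇒ ion charge 2−.

[WBr4(en)][IrCl2(CN)2(N3)2]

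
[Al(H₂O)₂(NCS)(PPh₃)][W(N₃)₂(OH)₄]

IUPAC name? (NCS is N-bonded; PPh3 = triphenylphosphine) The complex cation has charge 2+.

Both ions are complex: the cation is named first with the plain metal name, the anion second with the -ate form; each ion's ligands are alphabetised independently.
The complex cation is given as 2+; its ligand charges sum to -1, so Al = +3.
A 1:1 salt means the anion carries the equal and opposite charge, 2−.
Anion: ligand charges sum to -6; for the ion to be 2−, W = +4.

diaquaisothiocyanato(triphenylphosphine)aluminium(III) diazidotetrahydroxotungstate(IV)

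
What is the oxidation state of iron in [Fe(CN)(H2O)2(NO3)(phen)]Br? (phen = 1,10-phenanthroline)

+3

1 bromide outside the brackets (-1 each) → the complex ion is 1+.
Ligand charges: 1×CN = -1; 1×NO3 = -1; 1×phen neutral; 2×H2O neutral; sum -2.
Fe + (-2) = 1+ ⇒ Fe is +3.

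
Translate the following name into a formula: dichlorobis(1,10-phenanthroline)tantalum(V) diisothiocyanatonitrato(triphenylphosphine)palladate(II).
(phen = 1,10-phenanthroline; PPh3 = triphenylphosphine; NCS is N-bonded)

[TaCl2(phen)2][Pd(NCS)2(NO3)(PPh3)]3

Cation [Ta…]: ligand charges -2, Ta(V) ⇒ ion charge 3+.
Anion [Pd…]: ligand charges -3, Pd(II) ⇒ ion charge 1−.
One 3+ cation requires 3 of the 1− anion.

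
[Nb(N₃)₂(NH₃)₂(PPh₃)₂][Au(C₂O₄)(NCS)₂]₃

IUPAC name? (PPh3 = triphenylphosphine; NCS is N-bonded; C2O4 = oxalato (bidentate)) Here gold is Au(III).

Both ions are complex: the cation is named first with the plain metal name, the anion second with the -ate form; each ion's ligands are alphabetised independently.
Au is given as +3; the anion's ligand charges sum to -4, so the complex anion is 1−.
With 3 anions per cation, the cation must be 3×1 = 3+.
Cation: ligand charges sum to -2; for the ion to be 3+, Nb = +5.

diamminediazidobis(triphenylphosphine)niobium(V) diisothiocyanatooxalatoaurate(III)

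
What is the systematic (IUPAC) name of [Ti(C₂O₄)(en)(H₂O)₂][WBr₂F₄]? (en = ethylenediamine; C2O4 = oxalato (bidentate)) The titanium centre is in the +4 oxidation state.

diaqua(ethylenediamine)oxalatotitanium(IV) dibromotetrafluorotungstate(IV)

Ti is given as +4; the cation's ligand charges sum to -2, so the complex cation is 2+.
A 1:1 salt means the anion carries the equal and opposite charge, 2−.
Anion: ligand charges sum to -6; for the ion to be 2−, W = +4.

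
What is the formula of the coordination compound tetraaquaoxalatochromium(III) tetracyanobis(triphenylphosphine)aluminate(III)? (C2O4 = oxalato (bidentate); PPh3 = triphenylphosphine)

[Cr(C2O4)(H2O)4][Al(CN)4(PPh3)2]

Cation [Cr…]: ligand charges -2, Cr(III) ⇒ ion charge 1+.
Anion [Al…]: ligand charges -4, Al(III) ⇒ ion charge 1−.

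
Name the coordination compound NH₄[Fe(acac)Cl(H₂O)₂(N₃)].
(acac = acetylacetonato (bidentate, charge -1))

The 1 ammonium counter-ion carries a total charge of +1, so each complex ion is 1−.
Ligand charges: 2×aqua (neutral), 1×azido (-1 each), 1×acetylacetonato (-1 each), 1×chloro (-1 each); total -3. So Fe + (-3) = 1−, giving Fe = +2.
Ligands are named alphabetically: acetylacetonato before aqua before azido before chloro.
The complex ion is anionic, so iron takes the -ate form ferrate(II).

ammonium (acetylacetonato)diaquaazidochloroferrate(II)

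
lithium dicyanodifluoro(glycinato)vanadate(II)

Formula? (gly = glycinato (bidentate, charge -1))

Li3[V(CN)2F2(gly)]

Ligands: 1 glycinato (gly, -1), 2 fluoro (F, -1), 2 cyano (CN, -1). Ligand charge sum = -5.
With V in oxidation state +2, the complex ion is [V...]^3−.
Charge balance with lithium (+1) requires 1 complex ion per 3 lithium.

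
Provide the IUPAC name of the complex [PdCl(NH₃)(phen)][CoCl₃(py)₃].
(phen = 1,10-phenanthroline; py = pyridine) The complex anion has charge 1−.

Both ions are complex: the cation is named first with the plain metal name, the anion second with the -ate form; each ion's ligands are alphabetised independently.
The complex anion is given as 1−; its ligand charges sum to -3, so Co = +2.
A 1:1 salt means the cation carries the equal and opposite charge, 1+.
Cation: ligand charges sum to -1; for the ion to be 1+, Pd = +2.

amminechloro(1,10-phenanthroline)palladium(II) trichlorotris(pyridine)cobaltate(II)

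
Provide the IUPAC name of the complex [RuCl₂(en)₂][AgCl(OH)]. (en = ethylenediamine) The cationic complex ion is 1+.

Both ions are complex: the cation is named first with the plain metal name, the anion second with the -ate form; each ion's ligands are alphabetised independently.
The complex cation is given as 1+; its ligand charges sum to -2, so Ru = +3.
A 1:1 salt means the anion carries the equal and opposite charge, 1−.
Anion: ligand charges sum to -2; for the ion to be 1−, Ag = +1.

dichlorobis(ethylenediamine)ruthenium(III) chlorohydroxoargentate(I)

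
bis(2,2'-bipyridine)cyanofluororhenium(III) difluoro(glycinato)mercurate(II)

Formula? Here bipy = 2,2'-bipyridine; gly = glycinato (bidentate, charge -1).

[Re(bipy)2(CN)F][HgF2(gly)]

Cation [Re…]: ligand charges -2, Re(III) ⇒ ion charge 1+.
Anion [Hg…]: ligand charges -3, Hg(II) ⇒ ion charge 1−.
One 1+ cation balances one 1− anion.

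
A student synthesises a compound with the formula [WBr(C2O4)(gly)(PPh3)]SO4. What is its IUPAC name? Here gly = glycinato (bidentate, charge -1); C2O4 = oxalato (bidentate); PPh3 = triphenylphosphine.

The 1 sulfate counter-ion carries a total charge of -2, so each complex ion is 2+.
Ligand charges: 1×glycinato (-1 each), 1×oxalato (-2 each), 1×triphenylphosphine (neutral), 1×bromo (-1 each); total -4. So W + (-4) = 2+, giving W = +6.
Ligands are named alphabetically: bromo before glycinato before oxalato before triphenylphosphine.

bromo(glycinato)oxalato(triphenylphosphine)tungsten(VI) sulfate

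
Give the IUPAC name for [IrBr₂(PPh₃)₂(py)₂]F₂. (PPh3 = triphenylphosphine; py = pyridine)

dibromobis(pyridine)bis(triphenylphosphine)iridium(IV) fluoride

The 2 fluoride counter-ions carry a total charge of -2, so each complex ion is 2+.
Ligand charges: 2×bromo (-1 each), 2×triphenylphosphine (neutral), 2×pyridine (neutral); total -2. So Ir + (-2) = 2+, giving Ir = +4.
Ligands are named alphabetically: bromo before pyridine before triphenylphosphine.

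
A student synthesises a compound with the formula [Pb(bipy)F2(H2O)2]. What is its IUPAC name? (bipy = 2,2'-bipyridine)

There is no counter-ion, so the complex is neutral overall.
Ligand charges: 2×aqua (neutral), 1×2,2'-bipyridine (neutral), 2×fluoro (-1 each); total -2. So Pb + (-2) = 0, giving Pb = +2.
Ligands are named alphabetically: aqua before bipyridine before fluoro.

diaqua(2,2'-bipyridine)difluorolead(II)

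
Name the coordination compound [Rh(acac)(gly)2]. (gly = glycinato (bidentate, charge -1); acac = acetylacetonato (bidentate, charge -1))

(acetylacetonato)bis(glycinato)rhodium(III)

There is no counter-ion, so the complex is neutral overall.
Ligand charges: 2×glycinato (-1 each), 1×acetylacetonato (-1 each); total -3. So Rh + (-3) = 0, giving Rh = +3.
Ligands are named alphabetically: acetylacetonato before glycinato.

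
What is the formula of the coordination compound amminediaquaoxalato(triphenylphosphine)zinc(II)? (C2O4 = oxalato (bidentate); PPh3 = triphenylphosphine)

Ligands: 1 ammine (NH3, neutral), 2 aqua (H2O, neutral), 1 oxalato (C2O4, -2), 1 triphenylphosphine (PPh3, neutral). Ligand charge sum = -2.
With Zn in oxidation state +2, the complex ion is [Zn...].

[Zn(C2O4)(H2O)2(NH3)(PPh3)]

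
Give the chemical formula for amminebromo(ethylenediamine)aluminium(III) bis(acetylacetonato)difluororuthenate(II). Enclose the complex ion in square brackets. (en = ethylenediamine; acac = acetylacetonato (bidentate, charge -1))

Cation [Al…]: ligand charges -1, Al(III) ⇒ ion charge 2+.
Anion [Ru…]: ligand charges -4, Ru(II) ⇒ ion charge 2−.

[AlBr(en)(NH3)][Ru(acac)2F2]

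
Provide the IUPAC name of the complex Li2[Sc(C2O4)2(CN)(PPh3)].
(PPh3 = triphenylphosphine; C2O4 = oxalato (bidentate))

The 2 lithium counter-ions carry a total charge of +2, so each complex ion is 2−.
Ligand charges: 1×triphenylphosphine (neutral), 1×cyano (-1 each), 2×oxalato (-2 each); total -5. So Sc + (-5) = 2−, giving Sc = +3.
Ligands are named alphabetically: cyano before oxalato before triphenylphosphine.
The complex ion is anionic, so scandium takes the -ate form scandate(III).

lithium cyanodioxalato(triphenylphosphine)scandate(III)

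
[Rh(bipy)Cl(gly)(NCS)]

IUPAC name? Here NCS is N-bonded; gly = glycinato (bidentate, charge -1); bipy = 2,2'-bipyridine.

(2,2'-bipyridine)chloro(glycinato)isothiocyanatorhodium(III)

There is no counter-ion, so the complex is neutral overall.
Ligand charges: 1×chloro (-1 each), 1×isothiocyanato (-1 each), 1×glycinato (-1 each), 1×2,2'-bipyridine (neutral); total -3. So Rh + (-3) = 0, giving Rh = +3.
Ligands are named alphabetically: bipyridine before chloro before glycinato before isothiocyanato.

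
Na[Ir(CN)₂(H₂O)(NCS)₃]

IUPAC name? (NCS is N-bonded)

sodium aquadicyanotriisothiocyanatoiridate(IV)

The 1 sodium counter-ion carries a total charge of +1, so each complex ion is 1−.
Ligand charges: 2×cyano (-1 each), 1×aqua (neutral), 3×isothiocyanato (-1 each); total -5. So Ir + (-5) = 1−, giving Ir = +4.
The complex ion is anionic, so iridium takes the -ate form iridate(IV).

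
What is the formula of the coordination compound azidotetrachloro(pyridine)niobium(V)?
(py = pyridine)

Ligands: 1 pyridine (py, neutral), 4 chloro (Cl, -1), 1 azido (N3, -1). Ligand charge sum = -5.
With Nb in oxidation state +5, the complex ion is [Nb...].

[NbCl4(N3)(py)]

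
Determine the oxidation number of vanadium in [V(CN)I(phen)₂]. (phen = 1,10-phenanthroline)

No counter-ion: the bracketed complex is neutral.
Ligand charges: 1×CN = -1; 2×phen neutral; 1×I = -1; sum -2.
V + (-2) = 0 ⇒ V is +2.

+2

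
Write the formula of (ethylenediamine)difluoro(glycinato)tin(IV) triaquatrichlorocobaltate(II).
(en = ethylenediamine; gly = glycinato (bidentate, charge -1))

Cation [Sn…]: ligand charges -3, Sn(IV) ⇒ ion charge 1+.
Anion [Co…]: ligand charges -3, Co(II) ⇒ ion charge 1−.
One 1+ cation balances one 1− anion.

[Sn(en)F2(gly)][CoCl3(H2O)3]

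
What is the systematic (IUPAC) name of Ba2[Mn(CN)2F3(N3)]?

barium azidodicyanotrifluoromanganate(II)

The 2 barium counter-ions carry a total charge of +4, so each complex ion is 4−.
Ligand charges: 1×azido (-1 each), 3×fluoro (-1 each), 2×cyano (-1 each); total -6. So Mn + (-6) = 4−, giving Mn = +2.
Ligands are named alphabetically: azido before cyano before fluoro.
The complex ion is anionic, so manganese takes the -ate form manganate(II).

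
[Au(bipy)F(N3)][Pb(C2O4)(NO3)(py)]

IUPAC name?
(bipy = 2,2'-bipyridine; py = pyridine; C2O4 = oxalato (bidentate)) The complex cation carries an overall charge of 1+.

azido(2,2'-bipyridine)fluorogold(III) nitratooxalato(pyridine)plumbate(II)

The complex cation is given as 1+; its ligand charges sum to -2, so Au = +3.
A 1:1 salt means the anion carries the equal and opposite charge, 1−.
Anion: ligand charges sum to -3; for the ion to be 1−, Pb = +2.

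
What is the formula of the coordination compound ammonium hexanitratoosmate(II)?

(NH4)4[Os(NO3)6]

Ligands: 6 nitrato (NO3, -1). Ligand charge sum = -6.
Charge balance with ammonium (+1) requires 1 complex ion per 4 ammonium.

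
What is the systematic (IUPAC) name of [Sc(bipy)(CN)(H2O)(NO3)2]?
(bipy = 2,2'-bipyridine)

There is no counter-ion, so the complex is neutral overall.
Ligand charges: 1×aqua (neutral), 2×nitrato (-1 each), 1×cyano (-1 each), 1×2,2'-bipyridine (neutral); total -3. So Sc + (-3) = 0, giving Sc = +3.
Ligands are named alphabetically: aqua before bipyridine before cyano before nitrato.

aqua(2,2'-bipyridine)cyanodinitratoscandium(III)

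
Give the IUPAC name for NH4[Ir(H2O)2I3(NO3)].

ammonium diaquatriiodonitratoiridate(III)

The 1 ammonium counter-ion carries a total charge of +1, so each complex ion is 1−.
Ligand charges: 2×aqua (neutral), 3×iodo (-1 each), 1×nitrato (-1 each); total -4. So Ir + (-4) = 1−, giving Ir = +3.
Ligands are named alphabetically: aqua before iodo before nitrato.
The complex ion is anionic, so iridium takes the -ate form iridate(III).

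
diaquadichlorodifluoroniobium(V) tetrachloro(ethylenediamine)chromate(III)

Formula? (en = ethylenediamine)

[NbCl2F2(H2O)2][CrCl4(en)]

Cation [Nb…]: ligand charges -4, Nb(V) ⇒ ion charge 1+.
Anion [Cr…]: ligand charges -4, Cr(III) ⇒ ion charge 1−.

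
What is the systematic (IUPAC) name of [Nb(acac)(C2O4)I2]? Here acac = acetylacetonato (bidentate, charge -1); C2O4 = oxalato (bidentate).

(acetylacetonato)diiodooxalatoniobium(V)

There is no counter-ion, so the complex is neutral overall.
Ligand charges: 1×acetylacetonato (-1 each), 2×iodo (-1 each), 1×oxalato (-2 each); total -5. So Nb + (-5) = 0, giving Nb = +5.
Ligands are named alphabetically: acetylacetonato before iodo before oxalato.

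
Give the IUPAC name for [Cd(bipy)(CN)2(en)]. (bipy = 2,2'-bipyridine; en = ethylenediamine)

(2,2'-bipyridine)dicyano(ethylenediamine)cadmium(II)

There is no counter-ion, so the complex is neutral overall.
Ligand charges: 1×2,2'-bipyridine (neutral), 2×cyano (-1 each), 1×ethylenediamine (neutral); total -2. So Cd + (-2) = 0, giving Cd = +2.
Ligands are named alphabetically: bipyridine before cyano before ethylenediamine.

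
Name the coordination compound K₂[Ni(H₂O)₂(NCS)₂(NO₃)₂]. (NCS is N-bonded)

The 2 potassium counter-ions carry a total charge of +2, so each complex ion is 2−.
Ligand charges: 2×isothiocyanato (-1 each), 2×aqua (neutral), 2×nitrato (-1 each); total -4. So Ni + (-4) = 2−, giving Ni = +2.
Ligands are named alphabetically: aqua before isothiocyanato before nitrato.
The complex ion is anionic, so nickel takes the -ate form nickelate(II).

potassium diaquadiisothiocyanatodinitratonickelate(II)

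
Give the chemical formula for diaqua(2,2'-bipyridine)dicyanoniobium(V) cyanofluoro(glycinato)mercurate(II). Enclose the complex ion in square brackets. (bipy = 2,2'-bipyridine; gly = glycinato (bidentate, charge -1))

Cation [Nb…]: ligand charges -2, Nb(V) ⇒ ion charge 3+.
Anion [Hg…]: ligand charges -3, Hg(II) ⇒ ion charge 1−.
One 3+ cation requires 3 of the 1− anion.

[Nb(bipy)(CN)2(H2O)2][Hg(CN)F(gly)]3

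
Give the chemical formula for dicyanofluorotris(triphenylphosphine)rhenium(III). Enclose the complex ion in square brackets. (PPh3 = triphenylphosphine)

Ligands: 3 triphenylphosphine (PPh3, neutral), 2 cyano (CN, -1), 1 fluoro (F, -1). Ligand charge sum = -3.
With Re in oxidation state +3, the complex ion is [Re...].

[Re(CN)2F(PPh3)3]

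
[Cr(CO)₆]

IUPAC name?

There is no counter-ion, so the complex is neutral overall.
Ligand charges: 6×carbonyl (neutral); total 0. So Cr + (0) = 0, giving Cr = 0.

hexacarbonylchromium(0)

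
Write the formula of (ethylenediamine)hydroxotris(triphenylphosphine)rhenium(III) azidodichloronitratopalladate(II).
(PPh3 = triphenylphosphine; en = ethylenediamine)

[Re(en)(OH)(PPh3)3][PdCl2(N3)(NO3)]

Cation [Re…]: ligand charges -1, Re(III) ⇒ ion charge 2+.
Anion [Pd…]: ligand charges -4, Pd(II) ⇒ ion charge 2−.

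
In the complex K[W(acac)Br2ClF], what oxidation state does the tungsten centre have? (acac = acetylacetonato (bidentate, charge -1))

+4

1 potassium outside the brackets (+1 each) → the complex ion is 1−.
Ligand charges: 1×Cl = -1; 2×Br = -2; 1×acac = -1; 1×F = -1; sum -5.
W + (-5) = 1− ⇒ W is +4.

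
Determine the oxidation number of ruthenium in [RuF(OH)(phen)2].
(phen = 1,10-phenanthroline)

No counter-ion: the bracketed complex is neutral.
Ligand charges: 2×phen neutral; 1×OH = -1; 1×F = -1; sum -2.
Ru + (-2) = 0 ⇒ Ru is +2.

+2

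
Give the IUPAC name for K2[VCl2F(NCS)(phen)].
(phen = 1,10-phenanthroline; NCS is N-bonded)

potassium dichlorofluoroisothiocyanato(1,10-phenanthroline)vanadate(II)

The 2 potassium counter-ions carry a total charge of +2, so each complex ion is 2−.
Ligand charges: 2×chloro (-1 each), 1×1,10-phenanthroline (neutral), 1×fluoro (-1 each), 1×isothiocyanato (-1 each); total -4. So V + (-4) = 2−, giving V = +2.
The complex ion is anionic, so vanadium takes the -ate form vanadate(II).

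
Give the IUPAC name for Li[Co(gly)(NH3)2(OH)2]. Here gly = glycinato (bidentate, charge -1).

The 1 lithium counter-ion carries a total charge of +1, so each complex ion is 1−.
Ligand charges: 1×glycinato (-1 each), 2×hydroxo (-1 each), 2×ammine (neutral); total -3. So Co + (-3) = 1−, giving Co = +2.
Ligands are named alphabetically: ammine before glycinato before hydroxo.
The complex ion is anionic, so cobalt takes the -ate form cobaltate(II).

lithium diammine(glycinato)dihydroxocobaltate(II)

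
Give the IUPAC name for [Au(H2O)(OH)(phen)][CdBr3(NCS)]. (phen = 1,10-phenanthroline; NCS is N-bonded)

aquahydroxo(1,10-phenanthroline)gold(III) tribromoisothiocyanatocadmate(II)

Both ions are complex: the cation is named first with the plain metal name, the anion second with the -ate form; each ion's ligands are alphabetised independently.
Cadmium is always +2 in its complexes; the anion's ligand charges sum to -4, so the complex anion is 2−.
A 1:1 salt means the cation carries the equal and opposite charge, 2+.
Cation: ligand charges sum to -1; for the ion to be 2+, Au = +3.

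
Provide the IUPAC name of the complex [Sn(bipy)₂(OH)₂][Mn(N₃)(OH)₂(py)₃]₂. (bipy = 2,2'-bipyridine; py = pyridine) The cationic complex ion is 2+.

bis(2,2'-bipyridine)dihydroxotin(IV) azidodihydroxotris(pyridine)manganate(II)

The complex cation is given as 2+; its ligand charges sum to -2, so Sn = +4.
With 2 anions per cation, each anion must be 2/2 = 1−.
Anion: ligand charges sum to -3; for the ion to be 1−, Mn = +2.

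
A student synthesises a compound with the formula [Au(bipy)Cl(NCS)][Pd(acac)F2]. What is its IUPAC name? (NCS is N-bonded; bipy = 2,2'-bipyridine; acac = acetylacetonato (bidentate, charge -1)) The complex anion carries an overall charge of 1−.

(2,2'-bipyridine)chloroisothiocyanatogold(III) (acetylacetonato)difluoropalladate(II)

Both ions are complex: the cation is named first with the plain metal name, the anion second with the -ate form; each ion's ligands are alphabetised independently.
The complex anion is given as 1−; its ligand charges sum to -3, so Pd = +2.
A 1:1 salt means the cation carries the equal and opposite charge, 1+.
Cation: ligand charges sum to -2; for the ion to be 1+, Au = +3.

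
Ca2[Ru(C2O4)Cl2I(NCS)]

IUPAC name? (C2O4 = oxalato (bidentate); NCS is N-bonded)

calcium dichloroiodoisothiocyanatooxalatoruthenate(II)

The 2 calcium counter-ions carry a total charge of +4, so each complex ion is 4−.
Ligand charges: 1×oxalato (-2 each), 1×isothiocyanato (-1 each), 1×iodo (-1 each), 2×chloro (-1 each); total -6. So Ru + (-6) = 4−, giving Ru = +2.
The complex ion is anionic, so ruthenium takes the -ate form ruthenate(II).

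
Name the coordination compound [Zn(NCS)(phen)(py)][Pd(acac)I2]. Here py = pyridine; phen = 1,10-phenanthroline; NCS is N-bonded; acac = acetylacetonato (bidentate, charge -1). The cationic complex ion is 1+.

The complex cation is given as 1+; its ligand charges sum to -1, so Zn = +2.
A 1:1 salt means the anion carries the equal and opposite charge, 1−.
Anion: ligand charges sum to -3; for the ion to be 1−, Pd = +2.

isothiocyanato(1,10-phenanthroline)(pyridine)zinc(II) (acetylacetonato)diiodopalladate(II)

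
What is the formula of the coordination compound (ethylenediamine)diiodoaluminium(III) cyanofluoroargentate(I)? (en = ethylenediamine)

Cation [Al…]: ligand charges -2, Al(III) ⇒ ion charge 1+.
Anion [Ag…]: ligand charges -2, Ag(I) ⇒ ion charge 1−.
One 1+ cation balances one 1− anion.

[Al(en)I2][Ag(CN)F]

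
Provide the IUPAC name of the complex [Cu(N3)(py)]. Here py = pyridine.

There is no counter-ion, so the complex is neutral overall.
Ligand charges: 1×azido (-1 each), 1×pyridine (neutral); total -1. So Cu + (-1) = 0, giving Cu = +1.
Ligands are named alphabetically: azido before pyridine.

azido(pyridine)copper(I)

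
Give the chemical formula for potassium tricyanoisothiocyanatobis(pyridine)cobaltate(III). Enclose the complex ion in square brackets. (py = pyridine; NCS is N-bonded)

K[Co(CN)3(NCS)(py)2]

Ligands: 2 pyridine (py, neutral), 3 cyano (CN, -1), 1 isothiocyanato (NCS, -1). Ligand charge sum = -4.
With Co in oxidation state +3, the complex ion is [Co...]^1−.
Charge balance with potassium (+1) requires 1 complex ion per 1 potassium.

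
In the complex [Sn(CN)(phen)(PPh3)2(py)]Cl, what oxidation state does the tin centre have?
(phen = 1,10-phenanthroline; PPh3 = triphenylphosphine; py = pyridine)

+2

1 chloride outside the brackets (-1 each) → the complex ion is 1+.
Ligand charges: 1×CN = -1; 1×phen neutral; 2×PPh3 neutral; 1×py neutral; sum -1.
Sn + (-1) = 1+ ⇒ Sn is +2.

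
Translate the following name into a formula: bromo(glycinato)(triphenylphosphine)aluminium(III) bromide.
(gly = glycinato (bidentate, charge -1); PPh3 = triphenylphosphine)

Ligands: 1 glycinato (gly, -1), 1 bromo (Br, -1), 1 triphenylphosphine (PPh3, neutral). Ligand charge sum = -2.
With Al in oxidation state +3, the complex ion is [Al...]^1+.
Charge balance with bromide (-1) requires 1 complex ion per 1 bromide.

[AlBr(gly)(PPh3)]Br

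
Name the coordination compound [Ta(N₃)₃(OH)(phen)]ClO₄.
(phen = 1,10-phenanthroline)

triazidohydroxo(1,10-phenanthroline)tantalum(V) perchlorate

The 1 perchlorate counter-ion carries a total charge of -1, so each complex ion is 1+.
Ligand charges: 1×1,10-phenanthroline (neutral), 1×hydroxo (-1 each), 3×azido (-1 each); total -4. So Ta + (-4) = 1+, giving Ta = +5.
Ligands are named alphabetically: azido before hydroxo before phenanthroline.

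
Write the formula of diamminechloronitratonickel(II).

Ligands: 2 ammine (NH3, neutral), 1 chloro (Cl, -1), 1 nitrato (NO3, -1). Ligand charge sum = -2.
With Ni in oxidation state +2, the complex ion is [Ni...].

[NiCl(NH3)2(NO3)]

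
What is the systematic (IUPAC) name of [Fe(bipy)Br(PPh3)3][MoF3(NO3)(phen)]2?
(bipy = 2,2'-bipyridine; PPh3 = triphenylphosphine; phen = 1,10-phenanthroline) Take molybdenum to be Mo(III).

(2,2'-bipyridine)bromotris(triphenylphosphine)iron(III) trifluoronitrato(1,10-phenanthroline)molybdate(III)

Mo is given as +3; the anion's ligand charges sum to -4, so the complex anion is 1−.
With 2 anions per cation, the cation must be 2×1 = 2+.
Cation: ligand charges sum to -1; for the ion to be 2+, Fe = +3.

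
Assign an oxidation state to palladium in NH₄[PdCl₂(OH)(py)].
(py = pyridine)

+2

1 ammonium outside the brackets (+1 each) → the complex ion is 1−.
Ligand charges: 1×OH = -1; 2×Cl = -2; 1×py neutral; sum -3.
Pd + (-3) = 1− ⇒ Pd is +2.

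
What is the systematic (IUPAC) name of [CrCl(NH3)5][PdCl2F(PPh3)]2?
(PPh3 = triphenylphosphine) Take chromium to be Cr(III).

Both ions are complex: the cation is named first with the plain metal name, the anion second with the -ate form; each ion's ligands are alphabetised independently.
Cr is given as +3; the cation's ligand charges sum to -1, so the complex cation is 2+.
With 2 anions per cation, each anion must be 2/2 = 1−.
Anion: ligand charges sum to -3; for the ion to be 1−, Pd = +2.

pentaamminechlorochromium(III) dichlorofluoro(triphenylphosphine)palladate(II)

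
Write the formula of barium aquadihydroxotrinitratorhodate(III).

Ba[Rh(H2O)(NO3)3(OH)2]

Ligands: 2 hydroxo (OH, -1), 1 aqua (H2O, neutral), 3 nitrato (NO3, -1). Ligand charge sum = -5.
With Rh in oxidation state +3, the complex ion is [Rh...]^2−.
Charge balance with barium (+2) requires 1 complex ion per 1 barium.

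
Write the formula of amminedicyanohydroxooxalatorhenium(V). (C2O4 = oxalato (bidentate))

[Re(C2O4)(CN)2(NH3)(OH)]

Ligands: 1 hydroxo (OH, -1), 2 cyano (CN, -1), 1 oxalato (C2O4, -2), 1 ammine (NH3, neutral). Ligand charge sum = -5.
With Re in oxidation state +5, the complex ion is [Re...].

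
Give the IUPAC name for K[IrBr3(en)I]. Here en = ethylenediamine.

potassium tribromo(ethylenediamine)iodoiridate(III)

The 1 potassium counter-ion carries a total charge of +1, so each complex ion is 1−.
Ligand charges: 1×ethylenediamine (neutral), 1×iodo (-1 each), 3×bromo (-1 each); total -4. So Ir + (-4) = 1−, giving Ir = +3.
Ligands are named alphabetically: bromo before ethylenediamine before iodo.
The complex ion is anionic, so iridium takes the -ate form iridate(III).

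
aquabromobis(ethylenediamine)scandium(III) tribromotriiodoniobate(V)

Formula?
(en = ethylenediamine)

Cation [Sc…]: ligand charges -1, Sc(III) ⇒ ion charge 2+.
Anion [Nb…]: ligand charges -6, Nb(V) ⇒ ion charge 1−.
One 2+ cation requires 2 of the 1− anion.

[ScBr(en)2(H2O)][NbBr3I3]2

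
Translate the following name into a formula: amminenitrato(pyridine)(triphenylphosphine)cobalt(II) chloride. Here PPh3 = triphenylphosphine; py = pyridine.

Ligands: 1 triphenylphosphine (PPh3, neutral), 1 nitrato (NO3, -1), 1 ammine (NH3, neutral), 1 pyridine (py, neutral). Ligand charge sum = -1.
With Co in oxidation state +2, the complex ion is [Co...]^1+.
Charge balance with chloride (-1) requires 1 complex ion per 1 chloride.

[Co(NH3)(NO3)(PPh3)(py)]Cl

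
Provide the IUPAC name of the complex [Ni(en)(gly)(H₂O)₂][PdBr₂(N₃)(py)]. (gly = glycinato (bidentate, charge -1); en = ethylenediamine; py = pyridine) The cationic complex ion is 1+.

Both ions are complex: the cation is named first with the plain metal name, the anion second with the -ate form; each ion's ligands are alphabetised independently.
The complex cation is given as 1+; its ligand charges sum to -1, so Ni = +2.
A 1:1 salt means the anion carries the equal and opposite charge, 1−.
Anion: ligand charges sum to -3; for the ion to be 1−, Pd = +2.

diaqua(ethylenediamine)(glycinato)nickel(II) azidodibromo(pyridine)palladate(II)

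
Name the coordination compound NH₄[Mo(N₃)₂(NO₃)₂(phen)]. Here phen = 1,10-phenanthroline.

ammonium diazidodinitrato(1,10-phenanthroline)molybdate(III)

The 1 ammonium counter-ion carries a total charge of +1, so each complex ion is 1−.
Ligand charges: 2×nitrato (-1 each), 1×1,10-phenanthroline (neutral), 2×azido (-1 each); total -4. So Mo + (-4) = 1−, giving Mo = +3.
Ligands are named alphabetically: azido before nitrato before phenanthroline.
The complex ion is anionic, so molybdenum takes the -ate form molybdate(III).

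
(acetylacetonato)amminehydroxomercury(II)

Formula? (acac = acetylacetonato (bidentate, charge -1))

[Hg(acac)(NH3)(OH)]

Ligands: 1 ammine (NH3, neutral), 1 hydroxo (OH, -1), 1 acetylacetonato (acac, -1). Ligand charge sum = -2.
With Hg in oxidation state +2, the complex ion is [Hg...].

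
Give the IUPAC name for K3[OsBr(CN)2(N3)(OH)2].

The 3 potassium counter-ions carry a total charge of +3, so each complex ion is 3−.
Ligand charges: 2×cyano (-1 each), 1×azido (-1 each), 1×bromo (-1 each), 2×hydroxo (-1 each); total -6. So Os + (-6) = 3−, giving Os = +3.
The complex ion is anionic, so osmium takes the -ate form osmate(III).

potassium azidobromodicyanodihydroxoosmate(III)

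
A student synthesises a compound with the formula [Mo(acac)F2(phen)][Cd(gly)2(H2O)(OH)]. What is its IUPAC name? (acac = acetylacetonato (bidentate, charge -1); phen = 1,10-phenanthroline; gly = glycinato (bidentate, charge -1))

Both ions are complex: the cation is named first with the plain metal name, the anion second with the -ate form; each ion's ligands are alphabetised independently.
Cadmium is always +2 in its complexes; the anion's ligand charges sum to -3, so the complex anion is 1−.
A 1:1 salt means the cation carries the equal and opposite charge, 1+.
Cation: ligand charges sum to -3; for the ion to be 1+, Mo = +4.

(acetylacetonato)difluoro(1,10-phenanthroline)molybdenum(IV) aquabis(glycinato)hydroxocadmate(II)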